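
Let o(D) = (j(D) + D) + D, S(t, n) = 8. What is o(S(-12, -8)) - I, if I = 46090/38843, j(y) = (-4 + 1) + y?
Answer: 769613/38843 ≈ 19.813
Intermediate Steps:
j(y) = -3 + y
I = 46090/38843 (I = 46090*(1/38843) = 46090/38843 ≈ 1.1866)
o(D) = -3 + 3*D (o(D) = ((-3 + D) + D) + D = (-3 + 2*D) + D = -3 + 3*D)
o(S(-12, -8)) - I = (-3 + 3*8) - 1*46090/38843 = (-3 + 24) - 46090/38843 = 21 - 46090/38843 = 769613/38843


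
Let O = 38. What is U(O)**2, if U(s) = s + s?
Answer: 5776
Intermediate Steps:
U(s) = 2*s
U(O)**2 = (2*38)**2 = 76**2 = 5776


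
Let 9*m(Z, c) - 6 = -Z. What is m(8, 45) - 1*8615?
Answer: -77537/9 ≈ -8615.2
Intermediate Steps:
m(Z, c) = ⅔ - Z/9 (m(Z, c) = ⅔ + (-Z)/9 = ⅔ - Z/9)
m(8, 45) - 1*8615 = (⅔ - ⅑*8) - 1*8615 = (⅔ - 8/9) - 8615 = -2/9 - 8615 = -77537/9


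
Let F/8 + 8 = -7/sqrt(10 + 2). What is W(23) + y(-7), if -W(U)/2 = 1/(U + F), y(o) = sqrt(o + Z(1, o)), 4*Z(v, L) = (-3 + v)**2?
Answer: 246/4259 - 56*sqrt(3)/4259 + I*sqrt(6) ≈ 0.034986 + 2.4495*I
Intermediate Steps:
Z(v, L) = (-3 + v)**2/4
y(o) = sqrt(1 + o) (y(o) = sqrt(o + (-3 + 1)**2/4) = sqrt(o + (1/4)*(-2)**2) = sqrt(o + (1/4)*4) = sqrt(o + 1) = sqrt(1 + o))
F = -64 - 28*sqrt(3)/3 (F = -64 + 8*(-7/sqrt(10 + 2)) = -64 + 8*(-7*sqrt(3)/6) = -64 - 28*sqrt(3)/3 ≈ -80.166)
W(U) = -2/(-64 + U - 28*sqrt(3)/3) (W(U) = -2/(U + (-64 - 28*sqrt(3)/3)) = -2/(-64 + U - 28*sqrt(3)/3))
W(23) + y(-7) = 6/(192 - 3*23 + 28*sqrt(3)) + sqrt(1 - 7) = 6/(192 - 69 + 28*sqrt(3)) + sqrt(-6) = 6/(123 + 28*sqrt(3)) + I*sqrt(6)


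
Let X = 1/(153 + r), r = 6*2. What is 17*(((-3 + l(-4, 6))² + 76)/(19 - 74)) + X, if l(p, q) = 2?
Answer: -3926/165 ≈ -23.794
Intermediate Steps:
r = 12
X = 1/165 (X = 1/(153 + 12) = 1/165 ≈ 0.0060606)
17*(((-3 + l(-4, 6))² + 76)/(19 - 74)) + X = 17*(((-3 + 2)² + 76)/(19 - 74)) + 1/165 = 17*(((-1)² + 76)/(-55)) + 1/165 = 17*((1 + 76)*(-1/55)) + 1/165 = 17*(77*(-1/55)) + 1/165 = 17*(-7/5) + 1/165 = -119/5 + 1/165 = -3926/165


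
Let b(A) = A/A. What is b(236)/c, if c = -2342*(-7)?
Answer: 1/16394 ≈ 6.0998e-5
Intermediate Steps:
b(A) = 1
c = 16394
b(236)/c = 1/16394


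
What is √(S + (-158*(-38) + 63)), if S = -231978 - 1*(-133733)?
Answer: 9*I*√1138 ≈ 303.61*I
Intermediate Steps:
S = -98245 (S = -231978 + 133733 = -98245)
√(S + (-158*(-38) + 63)) = √(-98245 + (-158*(-38) + 63)) = √(-98245 + (6004 + 63)) = √(-98245 + 6067) = √(-92178) = 9*I*√1138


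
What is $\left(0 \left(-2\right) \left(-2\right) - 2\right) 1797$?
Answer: $-3594$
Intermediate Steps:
$\left(0 \left(-2\right) \left(-2\right) - 2\right) 1797 = \left(0 \left(-2\right) - 2\right) 1797 = \left(0 - 2\right) 1797 = \left(-2\right) 1797 = -3594$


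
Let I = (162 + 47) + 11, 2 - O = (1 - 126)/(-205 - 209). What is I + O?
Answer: 91783/414 ≈ 221.70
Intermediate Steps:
O = 703/414 (O = 2 - (1 - 126)/(-205 - 209) = 2 - (-125)/(-414) = 2 - (-125)*(-1)/414 = 2 - 1*125/414 = 2 - 125/414 = 703/414 ≈ 1.6981)
I = 220 (I = 209 + 11 = 220)
I + O = 220 + 703/414 = 91783/414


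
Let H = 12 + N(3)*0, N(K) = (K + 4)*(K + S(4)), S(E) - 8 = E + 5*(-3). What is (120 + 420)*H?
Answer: 6480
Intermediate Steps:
S(E) = -7 + E (S(E) = 8 + (E + 5*(-3)) = 8 + (E - 15) = 8 + (-15 + E) = -7 + E)
N(K) = (-3 + K)*(4 + K) (N(K) = (K + 4)*(K + (-7 + 4)) = (4 + K)*(K - 3) = (4 + K)*(-3 + K) = (-3 + K)*(4 + K))
H = 12 (H = 12 + (-12 + 3 + 3²)*0 = 12 + (-12 + 3 + 9)*0 = 12 + 0*0 = 12 + 0 = 12)
(120 + 420)*H = (120 + 420)*12 = 540*12 = 6480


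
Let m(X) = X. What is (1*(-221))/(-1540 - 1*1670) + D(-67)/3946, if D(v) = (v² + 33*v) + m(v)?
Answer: 1992344/3166665 ≈ 0.62916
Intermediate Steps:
D(v) = v² + 34*v (D(v) = (v² + 33*v) + v = v² + 34*v)
(1*(-221))/(-1540 - 1*1670) + D(-67)/3946 = (1*(-221))/(-1540 - 1*1670) - 67*(34 - 67)/3946 = -221/(-1540 - 1670) - 67*(-33)*(1/3946) = -221/(-3210) + 2211*(1/3946) = -221*(-1/3210) + 2211/3946 = 221/3210 + 2211/3946 = 1992344/3166665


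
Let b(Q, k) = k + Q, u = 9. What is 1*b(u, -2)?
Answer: 7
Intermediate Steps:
b(Q, k) = Q + k
1*b(u, -2) = 1*(9 - 2) = 1*7 = 7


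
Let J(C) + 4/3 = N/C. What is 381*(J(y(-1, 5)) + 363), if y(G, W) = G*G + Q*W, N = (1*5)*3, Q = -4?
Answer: 2612390/19 ≈ 1.3749e+5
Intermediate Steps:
N = 15 (N = 5*3 = 15)
y(G, W) = G² - 4*W (y(G, W) = G*G - 4*W = G² - 4*W)
J(C) = -4/3 + 15/C
381*(J(y(-1, 5)) + 363) = 381*((-4/3 + 15/((-1)² - 4*5)) + 363) = 381*((-4/3 + 15/(1 - 20)) + 363) = 381*((-4/3 + 15/(-19)) + 363) = 381*((-4/3 + 15*(-1/19)) + 363) = 381*((-4/3 - 15/19) + 363) = 381*(-121/57 + 363) = 381*(20570/57) = 2612390/19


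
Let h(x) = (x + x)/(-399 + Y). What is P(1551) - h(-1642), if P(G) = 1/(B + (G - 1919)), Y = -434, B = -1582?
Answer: -6404633/1624350 ≈ -3.9429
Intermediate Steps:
h(x) = -2*x/833 (h(x) = (x + x)/(-399 - 434) = (2*x)/(-833) = (2*x)*(-1/833) = -2*x/833)
P(G) = 1/(-3501 + G) (P(G) = 1/(-1582 + (G - 1919)) = 1/(-1582 + (-1919 + G)) = 1/(-3501 + G))
P(1551) - h(-1642) = 1/(-3501 + 1551) - (-2)*(-1642)/833 = 1/(-1950) - 1*3284/833 = -1/1950 - 3284/833 = -6404633/1624350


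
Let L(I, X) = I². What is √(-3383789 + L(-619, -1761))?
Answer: 2*I*√750157 ≈ 1732.2*I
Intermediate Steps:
√(-3383789 + L(-619, -1761)) = √(-3383789 + (-619)²) = √(-3383789 + 383161) = √(-3000628) = 2*I*√750157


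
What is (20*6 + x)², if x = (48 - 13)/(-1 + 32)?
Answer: 14100025/961 ≈ 14672.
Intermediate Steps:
x = 35/31 ≈ 1.1290
(20*6 + x)² = (20*6 + 35/31)² = (120 + 35/31)² = (3755/31)² = 14100025/961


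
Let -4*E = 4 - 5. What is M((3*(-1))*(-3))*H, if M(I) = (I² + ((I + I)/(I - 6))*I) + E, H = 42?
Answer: 11361/2 ≈ 5680.5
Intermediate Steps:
E = ¼ (E = -(4 - 5)/4 = -¼*(-1) = ¼ ≈ 0.25000)
M(I) = ¼ + I² + 2*I²/(-6 + I) (M(I) = (I² + ((I + I)/(I - 6))*I) + ¼ = (I² + ((2*I)/(-6 + I))*I) + ¼ = (I² + (2*I/(-6 + I))*I) + ¼ = (I² + 2*I²/(-6 + I)) + ¼ = ¼ + I² + 2*I²/(-6 + I))
M((3*(-1))*(-3))*H = ((-6 + (3*(-1))*(-3) - 16*((3*(-1))*(-3))² + 4*((3*(-1))*(-3))³)/(4*(-6 + (3*(-1))*(-3))))*42 = ((-6 - 3*(-3) - 16*(-3*(-3))² + 4*(-3*(-3))³)/(4*(-6 - 3*(-3))))*42 = ((-6 + 9 - 16*9² + 4*9³)/(4*(-6 + 9)))*42 = ((¼)*(-6 + 9 - 16*81 + 4*729)/3)*42 = ((¼)*(⅓)*(-6 + 9 - 1296 + 2916))*42 = ((¼)*(⅓)*1623)*42 = (541/4)*42 = 11361/2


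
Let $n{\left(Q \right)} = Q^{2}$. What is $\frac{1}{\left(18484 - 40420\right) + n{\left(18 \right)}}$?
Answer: $- \frac{1}{21612} \approx -4.6271 \cdot 10^{-5}$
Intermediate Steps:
$\frac{1}{\left(18484 - 40420\right) + n{\left(18 \right)}} = \frac{1}{\left(18484 - 40420\right) + 18^{2}} = \frac{1}{-21936 + 324} = \frac{1}{-21612} = - \frac{1}{21612}$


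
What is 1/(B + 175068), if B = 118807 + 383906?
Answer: 1/677781 ≈ 1.4754e-6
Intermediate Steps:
B = 502713
1/(B + 175068) = 1/(502713 + 175068) = 1/677781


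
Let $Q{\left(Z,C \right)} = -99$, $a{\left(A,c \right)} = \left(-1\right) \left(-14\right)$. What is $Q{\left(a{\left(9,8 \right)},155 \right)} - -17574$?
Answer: $17475$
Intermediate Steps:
$a{\left(A,c \right)} = 14$
$Q{\left(a{\left(9,8 \right)},155 \right)} - -17574 = -99 - -17574 = -99 + 17574 = 17475$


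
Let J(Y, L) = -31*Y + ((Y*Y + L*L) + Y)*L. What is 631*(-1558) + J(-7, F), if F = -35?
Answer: -1027226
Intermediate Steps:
J(Y, L) = -31*Y + L*(Y + L² + Y²) (J(Y, L) = -31*Y + ((Y² + L²) + Y)*L = -31*Y + ((L² + Y²) + Y)*L = -31*Y + (Y + L² + Y²)*L = -31*Y + L*(Y + L² + Y²))
631*(-1558) + J(-7, F) = 631*(-1558) + ((-35)³ - 31*(-7) - 35*(-7) - 35*(-7)²) = -983098 + (-42875 + 217 + 245 - 35*49) = -983098 + (-42875 + 217 + 245 - 1715) = -983098 - 44128 = -1027226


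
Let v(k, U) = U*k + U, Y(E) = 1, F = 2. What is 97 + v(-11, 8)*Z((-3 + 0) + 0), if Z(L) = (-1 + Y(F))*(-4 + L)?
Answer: 97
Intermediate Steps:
v(k, U) = U + U*k
Z(L) = 0 (Z(L) = (-1 + 1)*(-4 + L) = 0*(-4 + L) = 0)
97 + v(-11, 8)*Z((-3 + 0) + 0) = 97 + (8*(1 - 11))*0 = 97 + (8*(-10))*0 = 97 - 80*0 = 97 + 0 = 97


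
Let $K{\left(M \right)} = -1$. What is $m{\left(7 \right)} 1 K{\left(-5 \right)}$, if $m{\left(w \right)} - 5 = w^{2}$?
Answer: $-54$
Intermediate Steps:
$m{\left(w \right)} = 5 + w^{2}$
$m{\left(7 \right)} 1 K{\left(-5 \right)} = \left(5 + 7^{2}\right) 1 \left(-1\right) = \left(5 + 49\right) 1 \left(-1\right) = 54 \cdot 1 \left(-1\right) = 54 \left(-1\right) = -54$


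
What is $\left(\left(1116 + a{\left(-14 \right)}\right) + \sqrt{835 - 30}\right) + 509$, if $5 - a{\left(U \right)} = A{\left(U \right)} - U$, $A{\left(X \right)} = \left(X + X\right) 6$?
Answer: $1784 + \sqrt{805} \approx 1812.4$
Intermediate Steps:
$A{\left(X \right)} = 12 X$ ($A{\left(X \right)} = 2 X 6 = 12 X$)
$a{\left(U \right)} = 5 - 11 U$ ($a{\left(U \right)} = 5 - \left(12 U - U\right) = 5 - 11 U$)
$\left(\left(1116 + a{\left(-14 \right)}\right) + \sqrt{835 - 30}\right) + 509 = \left(\left(1116 + \left(5 - -154\right)\right) + \sqrt{835 - 30}\right) + 509 = \left(\left(1116 + \left(5 + 154\right)\right) + \sqrt{805}\right) + 509 = \left(\left(1116 + 159\right) + \sqrt{805}\right) + 509 = \left(1275 + \sqrt{805}\right) + 509 = 1784 + \sqrt{805}$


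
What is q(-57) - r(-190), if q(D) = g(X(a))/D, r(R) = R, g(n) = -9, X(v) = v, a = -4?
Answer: 3613/19 ≈ 190.16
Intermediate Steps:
q(D) = -9/D
q(-57) - r(-190) = -9/(-57) - 1*(-190) = -9*(-1/57) + 190 = 3/19 + 190 = 3613/19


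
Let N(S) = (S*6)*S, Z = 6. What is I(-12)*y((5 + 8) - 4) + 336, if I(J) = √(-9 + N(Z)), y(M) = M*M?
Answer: 336 + 243*√23 ≈ 1501.4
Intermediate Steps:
N(S) = 6*S² (N(S) = (6*S)*S = 6*S²)
y(M) = M²
I(J) = 3*√23 (I(J) = √(-9 + 6*6²) = √(-9 + 6*36) = √(-9 + 216) = √207 = 3*√23)
I(-12)*y((5 + 8) - 4) + 336 = (3*√23)*((5 + 8) - 4)² + 336 = (3*√23)*(13 - 4)² + 336 = (3*√23)*9² + 336 = (3*√23)*81 + 336 = 243*√23 + 336 = 336 + 243*√23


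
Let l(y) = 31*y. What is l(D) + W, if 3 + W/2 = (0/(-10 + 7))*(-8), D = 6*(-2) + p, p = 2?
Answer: -316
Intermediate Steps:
D = -10 (D = 6*(-2) + 2 = -12 + 2 = -10)
W = -6 (W = -6 + 2*((0/(-10 + 7))*(-8)) = -6 + 2*((0/(-3))*(-8)) = -6 + 2*((0*(-⅓))*(-8)) = -6 + 2*(0*(-8)) = -6 + 2*0 = -6 + 0 = -6)
l(D) + W = 31*(-10) - 6 = -310 - 6 = -316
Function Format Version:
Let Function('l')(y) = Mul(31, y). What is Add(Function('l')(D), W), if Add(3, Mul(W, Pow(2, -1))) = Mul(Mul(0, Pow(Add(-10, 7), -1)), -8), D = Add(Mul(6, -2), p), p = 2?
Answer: -316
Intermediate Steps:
D = -10 (D = Add(Mul(6, -2), 2) = Add(-12, 2) = -10)
W = -6 (W = Add(-6, Mul(2, Mul(Mul(0, Pow(Add(-10, 7), -1)), -8))) = Add(-6, Mul(2, Mul(Mul(0, Pow(-3, -1)), -8))) = Add(-6, Mul(2, Mul(Mul(0, Rational(-1, 3)), -8))) = Add(-6, Mul(2, Mul(0, -8))) = Add(-6, Mul(2, 0)) = Add(-6, 0) = -6)
Add(Function('l')(D), W) = Add(Mul(31, -10), -6) = Add(-310, -6) = -316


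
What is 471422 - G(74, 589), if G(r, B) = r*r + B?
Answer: 465357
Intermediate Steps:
G(r, B) = B + r**2 (G(r, B) = r**2 + B = B + r**2)
471422 - G(74, 589) = 471422 - (589 + 74**2) = 471422 - (589 + 5476) = 471422 - 1*6065 = 471422 - 6065 = 465357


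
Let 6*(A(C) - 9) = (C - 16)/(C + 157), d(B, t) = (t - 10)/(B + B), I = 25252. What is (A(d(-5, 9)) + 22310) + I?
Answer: 149468029/3142 ≈ 47571.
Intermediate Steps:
d(B, t) = (-10 + t)/(2*B) (d(B, t) = (-10 + t)/((2*B)) = (-10 + t)*(1/(2*B)) = (-10 + t)/(2*B))
A(C) = 9 + (-16 + C)/(6*(157 + C)) (A(C) = 9 + ((C - 16)/(C + 157))/6 = 9 + ((-16 + C)/(157 + C))/6 = 9 + (-16 + C)/(6*(157 + C)))
(A(d(-5, 9)) + 22310) + I = ((8462 + 55*((½)*(-10 + 9)/(-5)))/(6*(157 + (½)*(-10 + 9)/(-5))) + 22310) + 25252 = ((8462 + 55*((½)*(-⅕)*(-1)))/(6*(157 + (½)*(-⅕)*(-1))) + 22310) + 25252 = ((8462 + 55*(⅒))/(6*(157 + ⅒)) + 22310) + 25252 = ((8462 + 11/2)/(6*(1571/10)) + 22310) + 25252 = ((⅙)*(10/1571)*(16935/2) + 22310) + 25252 = (28225/3142 + 22310) + 25252 = 70126245/3142 + 25252 = 149468029/3142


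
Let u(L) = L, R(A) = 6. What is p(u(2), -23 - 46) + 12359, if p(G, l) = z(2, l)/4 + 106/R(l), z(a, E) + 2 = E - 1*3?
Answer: 74149/6 ≈ 12358.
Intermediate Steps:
z(a, E) = -5 + E (z(a, E) = -2 + (E - 1*3) = -2 + (E - 3) = -2 + (-3 + E) = -5 + E)
p(G, l) = 197/12 + l/4 (p(G, l) = (-5 + l)/4 + 106/6 = (-5 + l)*(¼) + 106*(⅙) = (-5/4 + l/4) + 53/3 = 197/12 + l/4)
p(u(2), -23 - 46) + 12359 = (197/12 + (-23 - 46)/4) + 12359 = (197/12 + (¼)*(-69)) + 12359 = (197/12 - 69/4) + 12359 = -⅚ + 12359 = 74149/6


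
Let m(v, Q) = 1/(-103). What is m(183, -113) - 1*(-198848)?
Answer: 20481343/103 ≈ 1.9885e+5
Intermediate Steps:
m(v, Q) = -1/103
m(183, -113) - 1*(-198848) = -1/103 - 1*(-198848) = -1/103 + 198848 = 20481343/103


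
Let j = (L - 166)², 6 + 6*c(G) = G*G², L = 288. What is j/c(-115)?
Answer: -89304/1520881 ≈ -0.058719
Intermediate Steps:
c(G) = -1 + G³/6 (c(G) = -1 + (G*G²)/6 = -1 + G³/6)
j = 14884 (j = (288 - 166)² = 122² = 14884)
j/c(-115) = 14884/(-1 + (⅙)*(-115)³) = 14884/(-1 + (⅙)*(-1520875)) = 14884/(-1 - 1520875/6) = 14884/(-1520881/6) = 14884*(-6/1520881) = -89304/1520881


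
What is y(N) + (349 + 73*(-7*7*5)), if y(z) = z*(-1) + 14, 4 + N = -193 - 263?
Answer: -17062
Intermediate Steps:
N = -460 (N = -4 + (-193 - 263) = -4 - 456 = -460)
y(z) = 14 - z (y(z) = -z + 14 = 14 - z)
y(N) + (349 + 73*(-7*7*5)) = (14 - 1*(-460)) + (349 + 73*(-7*7*5)) = (14 + 460) + (349 + 73*(-49*5)) = 474 + (349 + 73*(-245)) = 474 + (349 - 17885) = 474 - 17536 = -17062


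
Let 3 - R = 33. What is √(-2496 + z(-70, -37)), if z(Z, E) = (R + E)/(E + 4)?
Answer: I*√2715933/33 ≈ 49.94*I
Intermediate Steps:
R = -30 (R = 3 - 1*33 = 3 - 33 = -30)
z(Z, E) = (-30 + E)/(4 + E) (z(Z, E) = (-30 + E)/(E + 4) = (-30 + E)/(4 + E))
√(-2496 + z(-70, -37)) = √(-2496 + (-30 - 37)/(4 - 37)) = √(-2496 - 67/(-33)) = √(-2496 - 1/33*(-67)) = √(-2496 + 67/33) = √(-82301/33) = I*√2715933/33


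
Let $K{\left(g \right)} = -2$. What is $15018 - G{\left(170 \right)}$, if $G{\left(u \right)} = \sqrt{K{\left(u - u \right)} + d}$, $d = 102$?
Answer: $15008$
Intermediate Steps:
$G{\left(u \right)} = 10$ ($G{\left(u \right)} = \sqrt{-2 + 102} = \sqrt{100} = 10$)
$15018 - G{\left(170 \right)} = 15018 - 10 = 15008$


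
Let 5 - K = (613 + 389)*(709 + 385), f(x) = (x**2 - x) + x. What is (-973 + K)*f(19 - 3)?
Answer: -280871936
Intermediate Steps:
f(x) = x**2
K = -1096183 (K = 5 - (613 + 389)*(709 + 385) = 5 - 1002*1094 = 5 - 1*1096188 = 5 - 1096188 = -1096183)
(-973 + K)*f(19 - 3) = (-973 - 1096183)*(19 - 3)**2 = -1097156*16**2 = -1097156*256 = -280871936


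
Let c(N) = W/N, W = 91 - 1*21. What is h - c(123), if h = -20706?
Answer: -2546908/123 ≈ -20707.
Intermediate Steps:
W = 70 (W = 91 - 21 = 70)
c(N) = 70/N
h - c(123) = -20706 - 70/123 = -2546908/123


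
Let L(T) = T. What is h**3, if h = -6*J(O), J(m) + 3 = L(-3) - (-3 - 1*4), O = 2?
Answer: -216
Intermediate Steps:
J(m) = 1 (J(m) = -3 + (-3 - (-3 - 1*4)) = -3 + (-3 - (-3 - 4)) = -3 + (-3 - 1*(-7)) = -3 + (-3 + 7) = -3 + 4 = 1)
h = -6 (h = -6*1 = -6)
h**3 = (-6)**3 = -216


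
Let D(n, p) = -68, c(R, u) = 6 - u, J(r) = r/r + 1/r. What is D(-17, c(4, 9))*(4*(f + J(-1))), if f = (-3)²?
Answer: -2448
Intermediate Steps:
J(r) = 1 + 1/r
f = 9
D(-17, c(4, 9))*(4*(f + J(-1))) = -272*(9 + (1 - 1)/(-1)) = -272*(9 - 1*0) = -272*(9 + 0) = -272*9 = -68*36 = -2448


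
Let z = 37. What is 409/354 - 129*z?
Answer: -1689233/354 ≈ -4771.8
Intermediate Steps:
409/354 - 129*z = 409/354 - 129*37 = 409*(1/354) - 4773 = 409/354 - 4773 = -1689233/354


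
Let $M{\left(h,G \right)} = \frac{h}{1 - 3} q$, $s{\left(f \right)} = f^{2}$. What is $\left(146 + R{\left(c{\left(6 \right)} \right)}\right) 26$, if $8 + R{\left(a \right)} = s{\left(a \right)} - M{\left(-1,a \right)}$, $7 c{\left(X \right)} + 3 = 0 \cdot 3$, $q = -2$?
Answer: $\frac{177320}{49} \approx 3618.8$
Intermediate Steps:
$c{\left(X \right)} = - \frac{3}{7}$ ($c{\left(X \right)} = - \frac{3}{7} + \frac{0 \cdot 3}{7} = - \frac{3}{7} + \frac{1}{7} \cdot 0 = - \frac{3}{7} + 0 = - \frac{3}{7}$)
$M{\left(h,G \right)} = h$ ($M{\left(h,G \right)} = \frac{h}{1 - 3} \left(-2\right) = \frac{h}{-2} \left(-2\right) = h \left(- \frac{1}{2}\right) \left(-2\right) = - \frac{h}{2} \left(-2\right) = h$)
$R{\left(a \right)} = -7 + a^{2}$ ($R{\left(a \right)} = -8 + \left(a^{2} - -1\right) = -8 + \left(a^{2} + 1\right) = -8 + \left(1 + a^{2}\right) = -7 + a^{2}$)
$\left(146 + R{\left(c{\left(6 \right)} \right)}\right) 26 = \left(146 - \left(7 - \left(- \frac{3}{7}\right)^{2}\right)\right) 26 = \left(146 + \left(-7 + \frac{9}{49}\right)\right) 26 = \left(146 - \frac{334}{49}\right) 26 = \frac{6820}{49} \cdot 26 = \frac{177320}{49}$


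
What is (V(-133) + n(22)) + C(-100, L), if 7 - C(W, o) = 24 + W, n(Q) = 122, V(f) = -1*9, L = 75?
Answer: 196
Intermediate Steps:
V(f) = -9
C(W, o) = -17 - W (C(W, o) = 7 - (24 + W) = 7 + (-24 - W) = -17 - W)
(V(-133) + n(22)) + C(-100, L) = (-9 + 122) + (-17 - 1*(-100)) = 113 + (-17 + 100) = 113 + 83 = 196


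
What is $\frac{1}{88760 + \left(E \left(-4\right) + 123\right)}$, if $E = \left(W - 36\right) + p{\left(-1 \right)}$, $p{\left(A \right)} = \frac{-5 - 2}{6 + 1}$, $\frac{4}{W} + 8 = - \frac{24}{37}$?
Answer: $\frac{20}{1780657} \approx 1.1232 \cdot 10^{-5}$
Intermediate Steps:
$W = - \frac{37}{80}$ ($W = \frac{4}{-8 - \frac{24}{37}} = \frac{4}{- \frac{320}{37}} = 4 \left(- \frac{37}{320}\right) = - \frac{37}{80} \approx -0.4625$)
$p{\left(A \right)} = -1$ ($p{\left(A \right)} = - \frac{7}{7} = \left(-7\right) \frac{1}{7} = -1$)
$E = - \frac{2997}{80}$ ($E = \left(- \frac{37}{80} - 36\right) - 1 = - \frac{2917}{80} - 1 = - \frac{2997}{80} \approx -37.463$)
$\frac{1}{88760 + \left(E \left(-4\right) + 123\right)} = \frac{1}{88760 + \left(\left(- \frac{2997}{80}\right) \left(-4\right) + 123\right)} = \frac{1}{88760 + \left(\frac{2997}{20} + 123\right)} = \frac{1}{88760 + \frac{5457}{20}} = \frac{1}{\frac{1780657}{20}} = \frac{20}{1780657}$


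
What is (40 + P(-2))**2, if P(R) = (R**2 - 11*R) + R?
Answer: 4096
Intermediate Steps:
P(R) = R**2 - 10*R
(40 + P(-2))**2 = (40 - 2*(-10 - 2))**2 = (40 - 2*(-12))**2 = (40 + 24)**2 = 64**2 = 4096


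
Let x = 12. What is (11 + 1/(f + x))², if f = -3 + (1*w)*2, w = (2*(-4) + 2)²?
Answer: 795664/6561 ≈ 121.27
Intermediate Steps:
w = 36 (w = (-8 + 2)² = (-6)² = 36)
f = 69 (f = -3 + (1*36)*2 = -3 + 36*2 = -3 + 72 = 69)
(11 + 1/(f + x))² = (11 + 1/(69 + 12))² = (11 + 1/81)² = (892/81)² = 795664/6561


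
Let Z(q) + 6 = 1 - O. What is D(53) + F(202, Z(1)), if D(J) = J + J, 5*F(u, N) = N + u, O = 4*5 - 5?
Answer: 712/5 ≈ 142.40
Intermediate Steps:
O = 15 (O = 20 - 5 = 15)
Z(q) = -20 (Z(q) = -6 + (1 - 1*15) = -6 + (1 - 15) = -6 - 14 = -20)
F(u, N) = N/5 + u/5 (F(u, N) = (N + u)/5 = N/5 + u/5)
D(J) = 2*J
D(53) + F(202, Z(1)) = 2*53 + ((⅕)*(-20) + (⅕)*202) = 106 + (-4 + 202/5) = 106 + 182/5 = 712/5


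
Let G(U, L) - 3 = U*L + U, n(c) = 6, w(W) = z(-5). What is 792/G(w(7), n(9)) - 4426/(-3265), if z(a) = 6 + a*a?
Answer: 3236/653 ≈ 4.9556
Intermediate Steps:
z(a) = 6 + a²
w(W) = 31 (w(W) = 6 + (-5)² = 6 + 25 = 31)
G(U, L) = 3 + U + L*U (G(U, L) = 3 + (U*L + U) = 3 + (L*U + U) = 3 + (U + L*U) = 3 + U + L*U)
792/G(w(7), n(9)) - 4426/(-3265) = 792/(3 + 31 + 6*31) - 4426/(-3265) = 792/(3 + 31 + 186) - 4426*(-1/3265) = 792/220 + 4426/3265 = 792*(1/220) + 4426/3265 = 18/5 + 4426/3265 = 3236/653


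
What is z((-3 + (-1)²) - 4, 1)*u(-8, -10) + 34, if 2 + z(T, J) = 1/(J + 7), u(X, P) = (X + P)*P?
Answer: -607/2 ≈ -303.50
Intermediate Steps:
u(X, P) = P*(P + X) (u(X, P) = (P + X)*P = P*(P + X))
z(T, J) = -2 + 1/(7 + J) (z(T, J) = -2 + 1/(J + 7) = -2 + 1/(7 + J))
z((-3 + (-1)²) - 4, 1)*u(-8, -10) + 34 = ((-13 - 2*1)/(7 + 1))*(-10*(-10 - 8)) + 34 = ((-13 - 2)/8)*(-10*(-18)) + 34 = ((⅛)*(-15))*180 + 34 = -15/8*180 + 34 = -675/2 + 34 = -607/2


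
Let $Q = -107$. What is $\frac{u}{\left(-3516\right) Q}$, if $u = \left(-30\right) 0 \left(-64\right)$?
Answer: $0$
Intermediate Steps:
$u = 0$ ($u = 0 \left(-64\right) = 0$)
$\frac{u}{\left(-3516\right) Q} = \frac{0}{\left(-3516\right) \left(-107\right)} = \frac{0}{376212} = 0 \cdot \frac{1}{376212} = 0$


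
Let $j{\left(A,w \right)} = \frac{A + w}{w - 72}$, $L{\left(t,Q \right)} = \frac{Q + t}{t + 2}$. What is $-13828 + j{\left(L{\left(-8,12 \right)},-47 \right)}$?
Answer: $- \frac{4936453}{357} \approx -13828.0$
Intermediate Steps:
$L{\left(t,Q \right)} = \frac{Q + t}{2 + t}$
$j{\left(A,w \right)} = \frac{A + w}{-72 + w}$
$-13828 + j{\left(L{\left(-8,12 \right)},-47 \right)} = -13828 + \frac{\frac{12 - 8}{2 - 8} - 47}{-72 - 47} = -13828 + \frac{\frac{1}{-6} \cdot 4 - 47}{-119} = -13828 - \frac{\left(- \frac{1}{6}\right) 4 - 47}{119} = -13828 - \frac{- \frac{2}{3} - 47}{119} = -13828 - - \frac{143}{357} = -13828 + \frac{143}{357} = - \frac{4936453}{357}$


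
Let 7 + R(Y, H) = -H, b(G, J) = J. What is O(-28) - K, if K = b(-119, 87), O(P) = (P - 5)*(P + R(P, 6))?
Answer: 1266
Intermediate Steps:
R(Y, H) = -7 - H
O(P) = (-13 + P)*(-5 + P) (O(P) = (P - 5)*(P + (-7 - 1*6)) = (-5 + P)*(P + (-7 - 6)) = (-5 + P)*(P - 13) = (-5 + P)*(-13 + P) = (-13 + P)*(-5 + P))
K = 87
O(-28) - K = (65 + (-28)**2 - 18*(-28)) - 1*87 = (65 + 784 + 504) - 87 = 1353 - 87 = 1266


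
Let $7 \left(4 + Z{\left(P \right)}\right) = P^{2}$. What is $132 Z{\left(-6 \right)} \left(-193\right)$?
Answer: $- \frac{203808}{7} \approx -29115.0$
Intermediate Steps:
$Z{\left(P \right)} = -4 + \frac{P^{2}}{7}$
$132 Z{\left(-6 \right)} \left(-193\right) = 132 \left(-4 + \frac{\left(-6\right)^{2}}{7}\right) \left(-193\right) = 132 \left(-4 + \frac{1}{7} \cdot 36\right) \left(-193\right) = 132 \left(-4 + \frac{36}{7}\right) \left(-193\right) = 132 \cdot \frac{8}{7} \left(-193\right) = \frac{1056}{7} \left(-193\right) = - \frac{203808}{7}$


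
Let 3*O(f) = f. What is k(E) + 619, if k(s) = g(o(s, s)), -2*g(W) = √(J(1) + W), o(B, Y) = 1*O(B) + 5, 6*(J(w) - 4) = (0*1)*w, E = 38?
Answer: 619 - √195/6 ≈ 616.67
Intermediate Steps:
J(w) = 4 (J(w) = 4 + ((0*1)*w)/6 = 4 + (0*w)/6 = 4 + (⅙)*0 = 4 + 0 = 4)
O(f) = f/3
o(B, Y) = 5 + B/3 (o(B, Y) = 1*(B/3) + 5 = B/3 + 5 = 5 + B/3)
g(W) = -√(4 + W)/2
k(s) = -√(9 + s/3)/2 (k(s) = -√(4 + (5 + s/3))/2 = -√(9 + s/3)/2)
k(E) + 619 = -√(81 + 3*38)/6 + 619 = -√(81 + 114)/6 + 619 = -√195/6 + 619 = 619 - √195/6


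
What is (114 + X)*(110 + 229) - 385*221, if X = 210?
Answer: 24751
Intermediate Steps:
(114 + X)*(110 + 229) - 385*221 = (114 + 210)*(110 + 229) - 385*221 = 324*339 - 85085 = 109836 - 85085 = 24751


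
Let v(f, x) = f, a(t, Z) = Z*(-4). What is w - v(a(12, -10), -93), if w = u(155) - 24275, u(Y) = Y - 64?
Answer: -24224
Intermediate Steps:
a(t, Z) = -4*Z
u(Y) = -64 + Y
w = -24184 (w = (-64 + 155) - 24275 = 91 - 24275 = -24184)
w - v(a(12, -10), -93) = -24184 - (-4)*(-10) = -24184 - 1*40 = -24184 - 40 = -24224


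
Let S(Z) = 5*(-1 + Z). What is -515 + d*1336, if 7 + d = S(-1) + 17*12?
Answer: 249317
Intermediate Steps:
S(Z) = -5 + 5*Z
d = 187 (d = -7 + ((-5 + 5*(-1)) + 17*12) = -7 + ((-5 - 5) + 204) = -7 + (-10 + 204) = -7 + 194 = 187)
-515 + d*1336 = -515 + 187*1336 = -515 + 249832 = 249317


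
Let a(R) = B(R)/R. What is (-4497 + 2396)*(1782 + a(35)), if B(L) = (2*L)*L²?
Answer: -8891432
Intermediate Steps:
B(L) = 2*L³
a(R) = 2*R² (a(R) = (2*R³)/R = 2*R²)
(-4497 + 2396)*(1782 + a(35)) = (-4497 + 2396)*(1782 + 2*35²) = -2101*(1782 + 2*1225) = -2101*(1782 + 2450) = -2101*4232 = -8891432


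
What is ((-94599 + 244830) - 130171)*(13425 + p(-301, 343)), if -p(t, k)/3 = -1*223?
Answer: 282725640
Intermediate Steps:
p(t, k) = 669 (p(t, k) = -(-3)*223 = -3*(-223) = 669)
((-94599 + 244830) - 130171)*(13425 + p(-301, 343)) = ((-94599 + 244830) - 130171)*(13425 + 669) = (150231 - 130171)*14094 = 20060*14094 = 282725640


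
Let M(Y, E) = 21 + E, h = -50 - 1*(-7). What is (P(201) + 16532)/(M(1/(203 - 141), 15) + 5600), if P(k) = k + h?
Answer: 8345/2818 ≈ 2.9613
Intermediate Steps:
h = -43 (h = -50 + 7 = -43)
P(k) = -43 + k (P(k) = k - 43 = -43 + k)
(P(201) + 16532)/(M(1/(203 - 141), 15) + 5600) = ((-43 + 201) + 16532)/((21 + 15) + 5600) = (158 + 16532)/(36 + 5600) = 16690/5636 = 16690*(1/5636) = 8345/2818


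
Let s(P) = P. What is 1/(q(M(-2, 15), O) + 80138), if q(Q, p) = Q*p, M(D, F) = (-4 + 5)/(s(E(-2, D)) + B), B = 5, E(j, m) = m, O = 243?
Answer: 1/80219 ≈ 1.2466e-5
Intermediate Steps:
M(D, F) = 1/(5 + D) (M(D, F) = (-4 + 5)/(D + 5) = 1/(5 + D))
1/(q(M(-2, 15), O) + 80138) = 1/(243/(5 - 2) + 80138) = 1/(243/3 + 80138) = 1/((⅓)*243 + 80138) = 1/(81 + 80138) = 1/80219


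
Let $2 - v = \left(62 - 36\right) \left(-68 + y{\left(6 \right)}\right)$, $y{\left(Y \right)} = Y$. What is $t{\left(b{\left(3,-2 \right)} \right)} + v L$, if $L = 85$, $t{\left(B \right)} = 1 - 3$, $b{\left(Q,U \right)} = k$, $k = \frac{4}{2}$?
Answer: $137188$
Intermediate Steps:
$k = 2$ ($k = 4 \cdot \frac{1}{2} = 2$)
$b{\left(Q,U \right)} = 2$
$t{\left(B \right)} = -2$
$v = 1614$ ($v = 2 - \left(62 - 36\right) \left(-68 + 6\right) = 2 - 26 \left(-62\right) = 2 - -1612 = 2 + 1612 = 1614$)
$t{\left(b{\left(3,-2 \right)} \right)} + v L = -2 + 1614 \cdot 85 = -2 + 137190 = 137188$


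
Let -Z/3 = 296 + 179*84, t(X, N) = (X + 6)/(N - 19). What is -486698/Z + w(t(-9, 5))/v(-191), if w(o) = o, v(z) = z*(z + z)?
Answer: 124286642663/11745860532 ≈ 10.581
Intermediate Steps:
t(X, N) = (6 + X)/(-19 + N)
v(z) = 2*z² (v(z) = z*(2*z) = 2*z²)
Z = -45996 (Z = -3*(296 + 179*84) = -3*(296 + 15036) = -3*15332 = -45996)
-486698/Z + w(t(-9, 5))/v(-191) = -486698/(-45996) + ((6 - 9)/(-19 + 5))/((2*(-191)²)) = -486698*(-1/45996) + (-3/(-14))/((2*36481)) = 243349/22998 - 1/14*(-3)/72962 = 243349/22998 + (3/14)*(1/72962) = 243349/22998 + 3/1021468 = 124286642663/11745860532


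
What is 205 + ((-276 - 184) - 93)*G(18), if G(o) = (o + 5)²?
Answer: -292332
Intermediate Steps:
G(o) = (5 + o)²
205 + ((-276 - 184) - 93)*G(18) = 205 + ((-276 - 184) - 93)*(5 + 18)² = 205 + (-460 - 93)*23² = 205 - 553*529 = 205 - 292537 = -292332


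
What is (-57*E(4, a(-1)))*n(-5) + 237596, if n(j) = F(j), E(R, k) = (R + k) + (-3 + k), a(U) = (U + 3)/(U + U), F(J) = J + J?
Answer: 237026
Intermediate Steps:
F(J) = 2*J
a(U) = (3 + U)/(2*U) (a(U) = (3 + U)/((2*U)) = (3 + U)*(1/(2*U)) = (3 + U)/(2*U))
E(R, k) = -3 + R + 2*k
n(j) = 2*j
(-57*E(4, a(-1)))*n(-5) + 237596 = (-57*(-3 + 4 + 2*((1/2)*(3 - 1)/(-1))))*(2*(-5)) + 237596 = -57*(-3 + 4 + 2*((1/2)*(-1)*2))*(-10) + 237596 = -57*(-3 + 4 + 2*(-1))*(-10) + 237596 = -57*(-3 + 4 - 2)*(-10) + 237596 = -57*(-1)*(-10) + 237596 = 57*(-10) + 237596 = -570 + 237596 = 237026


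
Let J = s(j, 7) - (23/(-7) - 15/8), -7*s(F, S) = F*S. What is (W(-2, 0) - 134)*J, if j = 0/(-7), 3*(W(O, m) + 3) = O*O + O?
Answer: -118201/168 ≈ -703.58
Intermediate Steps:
W(O, m) = -3 + O/3 + O²/3 (W(O, m) = -3 + (O*O + O)/3 = -3 + (O² + O)/3 = -3 + (O + O²)/3 = -3 + (O/3 + O²/3) = -3 + O/3 + O²/3)
j = 0 (j = 0*(-⅐) = 0)
s(F, S) = -F*S/7
J = 289/56 (J = -⅐*0*7 - (23/(-7) - 15/8) = 0 - (23*(-⅐) - 15*⅛) = 0 - (-23/7 - 15/8) = 0 - 1*(-289/56) = 0 + 289/56 = 289/56 ≈ 5.1607)
(W(-2, 0) - 134)*J = ((-3 + (⅓)*(-2) + (⅓)*(-2)²) - 134)*(289/56) = ((-3 - ⅔ + (⅓)*4) - 134)*(289/56) = ((-3 - ⅔ + 4/3) - 134)*(289/56) = (-7/3 - 134)*(289/56) = -409/3*289/56 = -118201/168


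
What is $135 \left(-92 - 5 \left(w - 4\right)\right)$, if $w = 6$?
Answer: $-13770$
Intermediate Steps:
$135 \left(-92 - 5 \left(w - 4\right)\right) = 135 \left(-92 - 5 \left(6 - 4\right)\right) = 135 \left(-92 - 10\right) = 135 \left(-102\right) = -13770$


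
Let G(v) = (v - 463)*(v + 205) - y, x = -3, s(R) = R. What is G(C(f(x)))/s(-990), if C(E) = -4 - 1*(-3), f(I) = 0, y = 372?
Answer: 15838/165 ≈ 95.988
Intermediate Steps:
C(E) = -1 (C(E) = -4 + 3 = -1)
G(v) = -372 + (-463 + v)*(205 + v) (G(v) = (v - 463)*(v + 205) - 1*372 = (-463 + v)*(205 + v) - 372 = -372 + (-463 + v)*(205 + v))
G(C(f(x)))/s(-990) = (-95287 + (-1)**2 - 258*(-1))/(-990) = (-95287 + 1 + 258)*(-1/990) = -95028*(-1/990) = 15838/165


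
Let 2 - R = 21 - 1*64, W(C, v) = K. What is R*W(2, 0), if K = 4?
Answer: 180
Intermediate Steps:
W(C, v) = 4
R = 45 (R = 2 - (21 - 1*64) = 2 - (21 - 64) = 2 - 1*(-43) = 2 + 43 = 45)
R*W(2, 0) = 45*4 = 180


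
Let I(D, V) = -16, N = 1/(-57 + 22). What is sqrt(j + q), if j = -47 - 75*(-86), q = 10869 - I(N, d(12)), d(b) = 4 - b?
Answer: 2*sqrt(4322) ≈ 131.48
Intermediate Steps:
N = -1/35 (N = 1/(-35) = -1/35 ≈ -0.028571)
q = 10885 (q = 10869 - 1*(-16) = 10869 + 16 = 10885)
j = 6403 (j = -47 + 6450 = 6403)
sqrt(j + q) = sqrt(6403 + 10885) = sqrt(17288) = 2*sqrt(4322)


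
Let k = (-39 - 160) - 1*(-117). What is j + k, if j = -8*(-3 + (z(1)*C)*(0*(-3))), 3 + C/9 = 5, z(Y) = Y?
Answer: -58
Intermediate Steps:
C = 18 (C = -27 + 9*5 = -27 + 45 = 18)
k = -82 (k = -199 + 117 = -82)
j = 24 (j = -8*(-3 + (1*18)*(0*(-3))) = -8*(-3 + 18*0) = -8*(-3 + 0) = -8*(-3) = 24)
j + k = 24 - 82 = -58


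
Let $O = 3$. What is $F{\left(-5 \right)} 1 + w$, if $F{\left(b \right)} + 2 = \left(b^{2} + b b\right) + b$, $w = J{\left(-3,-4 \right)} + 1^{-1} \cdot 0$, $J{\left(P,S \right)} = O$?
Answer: $46$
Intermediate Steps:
$J{\left(P,S \right)} = 3$
$w = 3$ ($w = 3 + 1^{-1} \cdot 0 = 3 + 1 \cdot 0 = 3 + 0 = 3$)
$F{\left(b \right)} = -2 + b + 2 b^{2}$ ($F{\left(b \right)} = -2 + \left(\left(b^{2} + b b\right) + b\right) = -2 + \left(\left(b^{2} + b^{2}\right) + b\right) = -2 + \left(2 b^{2} + b\right) = -2 + \left(b + 2 b^{2}\right) = -2 + b + 2 b^{2}$)
$F{\left(-5 \right)} 1 + w = \left(-2 - 5 + 2 \left(-5\right)^{2}\right) 1 + 3 = \left(-2 - 5 + 2 \cdot 25\right) 1 + 3 = \left(-2 - 5 + 50\right) 1 + 3 = 43 \cdot 1 + 3 = 43 + 3 = 46$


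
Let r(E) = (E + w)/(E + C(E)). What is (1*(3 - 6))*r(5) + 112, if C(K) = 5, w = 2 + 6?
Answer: 1081/10 ≈ 108.10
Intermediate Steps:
w = 8
r(E) = (8 + E)/(5 + E) (r(E) = (E + 8)/(E + 5) = (8 + E)/(5 + E))
(1*(3 - 6))*r(5) + 112 = (1*(3 - 6))*((8 + 5)/(5 + 5)) + 112 = (1*(-3))*(13/10) + 112 = -3*13/10 + 112 = -39/10 + 112 = 1081/10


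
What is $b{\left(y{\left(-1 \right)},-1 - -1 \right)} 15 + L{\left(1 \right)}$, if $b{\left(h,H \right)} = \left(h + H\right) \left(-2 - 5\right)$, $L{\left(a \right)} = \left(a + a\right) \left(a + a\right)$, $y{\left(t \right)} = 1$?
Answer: $-101$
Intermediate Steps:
$L{\left(a \right)} = 4 a^{2}$ ($L{\left(a \right)} = 2 a 2 a = 4 a^{2}$)
$b{\left(h,H \right)} = - 7 H - 7 h$ ($b{\left(h,H \right)} = \left(H + h\right) \left(-7\right) = - 7 H - 7 h$)
$b{\left(y{\left(-1 \right)},-1 - -1 \right)} 15 + L{\left(1 \right)} = \left(- 7 \left(-1 - -1\right) - 7\right) 15 + 4 \cdot 1^{2} = \left(- 7 \left(-1 + 1\right) - 7\right) 15 + 4 \cdot 1 = \left(\left(-7\right) 0 - 7\right) 15 + 4 = \left(0 - 7\right) 15 + 4 = \left(-7\right) 15 + 4 = -105 + 4 = -101$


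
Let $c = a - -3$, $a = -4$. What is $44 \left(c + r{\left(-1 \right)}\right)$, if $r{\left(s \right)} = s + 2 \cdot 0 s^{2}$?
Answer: $-88$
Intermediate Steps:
$r{\left(s \right)} = s$ ($r{\left(s \right)} = s + 2 \cdot 0 = s + 0 = s$)
$c = -1$ ($c = -4 - -3 = -4 + 3 = -1$)
$44 \left(c + r{\left(-1 \right)}\right) = 44 \left(-1 - 1\right) = 44 \left(-2\right) = -88$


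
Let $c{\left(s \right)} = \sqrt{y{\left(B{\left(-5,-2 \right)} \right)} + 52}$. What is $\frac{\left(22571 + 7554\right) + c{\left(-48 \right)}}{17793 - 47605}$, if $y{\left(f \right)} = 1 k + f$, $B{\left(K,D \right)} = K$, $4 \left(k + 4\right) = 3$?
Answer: $- \frac{30125}{29812} - \frac{5 \sqrt{7}}{59624} \approx -1.0107$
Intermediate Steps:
$k = - \frac{13}{4}$ ($k = -4 + \frac{1}{4} \cdot 3 = -4 + \frac{3}{4} = - \frac{13}{4} \approx -3.25$)
$y{\left(f \right)} = - \frac{13}{4} + f$ ($y{\left(f \right)} = 1 \left(- \frac{13}{4}\right) + f = - \frac{13}{4} + f$)
$c{\left(s \right)} = \frac{5 \sqrt{7}}{2}$ ($c{\left(s \right)} = \sqrt{\left(- \frac{13}{4} - 5\right) + 52} = \sqrt{- \frac{33}{4} + 52} = \sqrt{\frac{175}{4}} = \frac{5 \sqrt{7}}{2}$)
$\frac{\left(22571 + 7554\right) + c{\left(-48 \right)}}{17793 - 47605} = \frac{\left(22571 + 7554\right) + \frac{5 \sqrt{7}}{2}}{17793 - 47605} = \frac{30125 + \frac{5 \sqrt{7}}{2}}{-29812} = \left(30125 + \frac{5 \sqrt{7}}{2}\right) \left(- \frac{1}{29812}\right) = - \frac{30125}{29812} - \frac{5 \sqrt{7}}{59624}$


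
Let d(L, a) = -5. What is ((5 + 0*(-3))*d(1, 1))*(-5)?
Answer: 125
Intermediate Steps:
((5 + 0*(-3))*d(1, 1))*(-5) = ((5 + 0*(-3))*(-5))*(-5) = ((5 + 0)*(-5))*(-5) = (5*(-5))*(-5) = -25*(-5) = 125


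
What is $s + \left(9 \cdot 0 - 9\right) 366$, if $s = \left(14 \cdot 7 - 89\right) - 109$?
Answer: $-3394$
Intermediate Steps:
$s = -100$ ($s = \left(98 - 89\right) - 109 = 9 - 109 = -100$)
$s + \left(9 \cdot 0 - 9\right) 366 = -100 + \left(9 \cdot 0 - 9\right) 366 = -100 + \left(0 - 9\right) 366 = -100 - 3294 = -3394$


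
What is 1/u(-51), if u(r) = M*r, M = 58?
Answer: -1/2958 ≈ -0.00033807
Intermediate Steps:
u(r) = 58*r
1/u(-51) = 1/(58*(-51)) = 1/(-2958) = -1/2958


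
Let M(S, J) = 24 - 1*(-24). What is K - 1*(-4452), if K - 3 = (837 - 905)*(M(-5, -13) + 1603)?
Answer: -107813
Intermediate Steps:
M(S, J) = 48 (M(S, J) = 24 + 24 = 48)
K = -112265 (K = 3 + (837 - 905)*(48 + 1603) = 3 - 68*1651 = 3 - 112268 = -112265)
K - 1*(-4452) = -112265 - 1*(-4452) = -112265 + 4452 = -107813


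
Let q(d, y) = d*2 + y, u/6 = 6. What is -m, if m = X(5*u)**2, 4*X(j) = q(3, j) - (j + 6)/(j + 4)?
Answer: -289646361/135424 ≈ -2138.8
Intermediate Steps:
u = 36 (u = 6*6 = 36)
q(d, y) = y + 2*d (q(d, y) = 2*d + y = y + 2*d)
X(j) = 3/2 + j/4 - (6 + j)/(4*(4 + j)) (X(j) = ((j + 2*3) - (j + 6)/(j + 4))/4 = ((j + 6) - (6 + j)/(4 + j))/4 = ((6 + j) - (6 + j)/(4 + j))/4 = (6 + j - (6 + j)/(4 + j))/4 = 3/2 + j/4 - (6 + j)/(4*(4 + j)))
m = 289646361/135424 (m = ((18 + (5*36)**2 + 9*(5*36))/(4*(4 + 5*36)))**2 = ((18 + 180**2 + 9*180)/(4*(4 + 180)))**2 = ((1/4)*(18 + 32400 + 1620)/184)**2 = ((1/4)*(1/184)*34038)**2 = (17019/368)**2 = 289646361/135424 ≈ 2138.8)
-m = -1*289646361/135424 = -289646361/135424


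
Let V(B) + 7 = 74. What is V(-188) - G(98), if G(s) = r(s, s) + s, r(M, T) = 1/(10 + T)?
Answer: -3349/108 ≈ -31.009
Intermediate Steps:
V(B) = 67 (V(B) = -7 + 74 = 67)
G(s) = s + 1/(10 + s) (G(s) = 1/(10 + s) + s = s + 1/(10 + s))
V(-188) - G(98) = 67 - (1 + 98*(10 + 98))/(10 + 98) = 67 - (1 + 98*108)/108 = 67 - (1 + 10584)/108 = 67 - 10585/108 = -3349/108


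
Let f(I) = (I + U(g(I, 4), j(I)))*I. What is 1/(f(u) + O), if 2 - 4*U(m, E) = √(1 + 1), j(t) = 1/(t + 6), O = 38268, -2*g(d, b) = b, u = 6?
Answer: 25538/978284163 + √2/978284163 ≈ 2.6106e-5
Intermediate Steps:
g(d, b) = -b/2
j(t) = 1/(6 + t)
U(m, E) = ½ - √2/4 (U(m, E) = ½ - √(1 + 1)/4 = ½ - √2/4)
f(I) = I*(½ + I - √2/4) (f(I) = (I + (½ - √2/4))*I = (½ + I - √2/4)*I = I*(½ + I - √2/4))
1/(f(u) + O) = 1/((¼)*6*(2 - √2 + 4*6) + 38268) = 1/((¼)*6*(2 - √2 + 24) + 38268) = 1/((¼)*6*(26 - √2) + 38268) = 1/((39 - 3*√2/2) + 38268) = 1/(38307 - 3*√2/2)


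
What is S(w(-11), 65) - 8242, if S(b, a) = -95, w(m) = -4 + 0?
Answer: -8337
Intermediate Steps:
w(m) = -4
S(w(-11), 65) - 8242 = -95 - 8242 = -8337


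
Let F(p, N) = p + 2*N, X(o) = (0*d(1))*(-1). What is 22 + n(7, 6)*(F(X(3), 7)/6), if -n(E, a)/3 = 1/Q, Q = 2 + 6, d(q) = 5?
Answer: 169/8 ≈ 21.125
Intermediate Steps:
Q = 8
X(o) = 0 (X(o) = (0*5)*(-1) = 0*(-1) = 0)
n(E, a) = -3/8
22 + n(7, 6)*(F(X(3), 7)/6) = 22 - 3*(0 + 2*7)/(8*6) = 22 - 3*(0 + 14)/(8*6) = 22 - 21/(4*6) = 22 - 3/8*7/3 = 22 - 7/8 = 169/8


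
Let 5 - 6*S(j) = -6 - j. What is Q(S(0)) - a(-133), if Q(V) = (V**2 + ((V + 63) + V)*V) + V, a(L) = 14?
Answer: 1361/12 ≈ 113.42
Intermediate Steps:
S(j) = 11/6 + j/6 (S(j) = 5/6 - (-6 - j)/6 = 5/6 + (1 + j/6) = 11/6 + j/6)
Q(V) = V + V**2 + V*(63 + 2*V) (Q(V) = (V**2 + ((63 + V) + V)*V) + V = (V**2 + (63 + 2*V)*V) + V = (V**2 + V*(63 + 2*V)) + V = V + V**2 + V*(63 + 2*V))
Q(S(0)) - a(-133) = (11/6 + (1/6)*0)*(64 + 3*(11/6 + (1/6)*0)) - 1*14 = (11/6 + 0)*(64 + 3*(11/6 + 0)) - 14 = 11*(64 + 3*(11/6))/6 - 14 = 11*(64 + 11/2)/6 - 14 = (11/6)*(139/2) - 14 = 1529/12 - 14 = 1361/12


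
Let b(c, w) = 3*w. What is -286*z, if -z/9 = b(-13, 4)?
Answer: 30888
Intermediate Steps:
z = -108 (z = -27*4 = -9*12 = -108)
-286*z = -286*(-108) = 30888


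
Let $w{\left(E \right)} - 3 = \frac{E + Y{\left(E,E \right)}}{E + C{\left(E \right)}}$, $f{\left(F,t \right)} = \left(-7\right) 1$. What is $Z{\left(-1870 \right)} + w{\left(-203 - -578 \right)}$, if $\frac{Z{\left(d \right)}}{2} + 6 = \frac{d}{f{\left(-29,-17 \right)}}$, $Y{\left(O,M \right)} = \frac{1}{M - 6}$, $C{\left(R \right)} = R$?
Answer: $\frac{509289191}{968625} \approx 525.79$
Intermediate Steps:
$Y{\left(O,M \right)} = \frac{1}{-6 + M}$
$f{\left(F,t \right)} = -7$
$w{\left(E \right)} = 3 + \frac{E + \frac{1}{-6 + E}}{2 E}$ ($w{\left(E \right)} = 3 + \frac{E + \frac{1}{-6 + E}}{E + E} = 3 + \frac{E + \frac{1}{-6 + E}}{2 E}$)
$Z{\left(d \right)} = -12 - \frac{2 d}{7}$ ($Z{\left(d \right)} = -12 + 2 \frac{d}{-7} = -12 + 2 d \left(- \frac{1}{7}\right) = -12 + 2 \left(- \frac{d}{7}\right) = -12 - \frac{2 d}{7}$)
$Z{\left(-1870 \right)} + w{\left(-203 - -578 \right)} = \left(-12 - - \frac{3740}{7}\right) + \frac{1 + 7 \left(-203 - -578\right) \left(-6 - -375\right)}{2 \left(-203 - -578\right) \left(-6 - -375\right)} = \left(-12 + \frac{3740}{7}\right) + \frac{1 + 7 \left(-203 + 578\right) \left(-6 + \left(-203 + 578\right)\right)}{2 \left(-203 + 578\right) \left(-6 + \left(-203 + 578\right)\right)} = \frac{3656}{7} + \frac{1 + 7 \cdot 375 \left(-6 + 375\right)}{2 \cdot 375 \left(-6 + 375\right)} = \frac{3656}{7} + \frac{1}{2} \cdot \frac{1}{375} \cdot \frac{1}{369} \left(1 + 7 \cdot 375 \cdot 369\right) = \frac{3656}{7} + \frac{1}{2} \cdot \frac{1}{375} \cdot \frac{1}{369} \left(1 + 968625\right) = \frac{3656}{7} + \frac{1}{2} \cdot \frac{1}{375} \cdot \frac{1}{369} \cdot 968626 = \frac{3656}{7} + \frac{484313}{138375} = \frac{509289191}{968625}$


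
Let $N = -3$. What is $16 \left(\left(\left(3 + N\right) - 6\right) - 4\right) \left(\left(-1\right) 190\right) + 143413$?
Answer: $173813$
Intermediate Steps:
$16 \left(\left(\left(3 + N\right) - 6\right) - 4\right) \left(\left(-1\right) 190\right) + 143413 = 16 \left(\left(\left(3 - 3\right) - 6\right) - 4\right) \left(\left(-1\right) 190\right) + 143413 = 16 \left(\left(0 - 6\right) - 4\right) \left(-190\right) + 143413 = 16 \left(-6 - 4\right) \left(-190\right) + 143413 = 16 \left(-10\right) \left(-190\right) + 143413 = \left(-160\right) \left(-190\right) + 143413 = 30400 + 143413 = 173813$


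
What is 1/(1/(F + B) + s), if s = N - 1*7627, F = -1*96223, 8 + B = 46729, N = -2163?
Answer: -49502/484624581 ≈ -0.00010215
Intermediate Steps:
B = 46721 (B = -8 + 46729 = 46721)
F = -96223
s = -9790 (s = -2163 - 1*7627 = -2163 - 7627 = -9790)
1/(1/(F + B) + s) = 1/(1/(-96223 + 46721) - 9790) = 1/(1/(-49502) - 9790) = 1/(-1/49502 - 9790) = 1/(-484624581/49502) = -49502/484624581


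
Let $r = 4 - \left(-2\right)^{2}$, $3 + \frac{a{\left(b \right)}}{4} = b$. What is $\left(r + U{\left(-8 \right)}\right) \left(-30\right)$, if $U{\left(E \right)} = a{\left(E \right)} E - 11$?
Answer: $-10230$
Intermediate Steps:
$a{\left(b \right)} = -12 + 4 b$
$U{\left(E \right)} = -11 + E \left(-12 + 4 E\right)$ ($U{\left(E \right)} = \left(-12 + 4 E\right) E - 11 = E \left(-12 + 4 E\right) - 11 = -11 + E \left(-12 + 4 E\right)$)
$r = 0$ ($r = 4 - 4 = 0$)
$\left(r + U{\left(-8 \right)}\right) \left(-30\right) = \left(0 - \left(11 + 32 \left(-3 - 8\right)\right)\right) \left(-30\right) = \left(0 - \left(11 + 32 \left(-11\right)\right)\right) \left(-30\right) = \left(0 + \left(-11 + 352\right)\right) \left(-30\right) = \left(0 + 341\right) \left(-30\right) = 341 \left(-30\right) = -10230$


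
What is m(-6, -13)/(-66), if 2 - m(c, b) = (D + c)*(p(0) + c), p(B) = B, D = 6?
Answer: -1/33 ≈ -0.030303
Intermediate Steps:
m(c, b) = 2 - c*(6 + c) (m(c, b) = 2 - (6 + c)*(0 + c) = 2 - (6 + c)*c = 2 - c*(6 + c))
m(-6, -13)/(-66) = (2 - 1*(-6)**2 - 6*(-6))/(-66) = (2 - 1*36 + 36)*(-1/66) = (2 - 36 + 36)*(-1/66) = 2*(-1/66) = -1/33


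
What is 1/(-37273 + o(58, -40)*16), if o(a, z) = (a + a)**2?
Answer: 1/178023 ≈ 5.6173e-6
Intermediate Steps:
o(a, z) = 4*a**2 (o(a, z) = (2*a)**2 = 4*a**2)
1/(-37273 + o(58, -40)*16) = 1/(-37273 + (4*58**2)*16) = 1/(-37273 + (4*3364)*16) = 1/(-37273 + 13456*16) = 1/(-37273 + 215296) = 1/178023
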